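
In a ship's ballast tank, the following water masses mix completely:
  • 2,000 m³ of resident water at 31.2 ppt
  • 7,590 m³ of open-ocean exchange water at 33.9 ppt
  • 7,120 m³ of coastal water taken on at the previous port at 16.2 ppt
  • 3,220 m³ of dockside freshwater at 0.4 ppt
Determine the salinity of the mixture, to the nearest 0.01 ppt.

By conservation of dissolved salt,
salt = 2,000×31.2 + 7,590×33.9 + 7,120×16.2 + 3,220×0.4 = 62,400 + 257,301 + 115,344 + 1,288 = 436,333
volume = 2,000 + 7,590 + 7,120 + 3,220 = 19,930 m³
S = 436,333 / 19,930 = 21.8933 ppt

21.89 ppt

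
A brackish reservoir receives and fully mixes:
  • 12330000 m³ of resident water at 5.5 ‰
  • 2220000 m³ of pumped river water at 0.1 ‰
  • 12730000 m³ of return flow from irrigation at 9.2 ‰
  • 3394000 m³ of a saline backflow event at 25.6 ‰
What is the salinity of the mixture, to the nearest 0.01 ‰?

Mass of salt is conserved:
salt = 12,330,000×5.5 + 2,220,000×0.1 + 12,730,000×9.2 + 3,394,000×25.6 = 67,815,000 + 222,000 + 117,116,000 + 86,886,400 = 272,039,400
volume = 12,330,000 + 2,220,000 + 12,730,000 + 3,394,000 = 30,674,000 m³
S = 272,039,400 / 30,674,000 = 8.8687 ‰

8.87 ‰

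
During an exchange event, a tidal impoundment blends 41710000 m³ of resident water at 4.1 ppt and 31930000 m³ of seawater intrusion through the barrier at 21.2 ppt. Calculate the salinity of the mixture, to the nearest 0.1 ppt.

11.5 ppt

Total salt / total volume:
salt = 41,710,000×4.1 + 31,930,000×21.2 = 171,011,000 + 676,916,000 = 847,927,000
volume = 41,710,000 + 31,930,000 = 73,640,000 m³
S = 847,927,000 / 73,640,000 = 11.514 ppt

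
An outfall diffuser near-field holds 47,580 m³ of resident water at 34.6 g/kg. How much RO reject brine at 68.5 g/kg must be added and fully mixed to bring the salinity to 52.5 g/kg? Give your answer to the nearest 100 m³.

Salt balance: 47,580×34.6 + V×68.5 = (47,580+V)×52.5
1,646,268 + 68.5V = 2,497,950 + 52.5V
851,682 = 16V
V = 53,230.13 m³

53200 m³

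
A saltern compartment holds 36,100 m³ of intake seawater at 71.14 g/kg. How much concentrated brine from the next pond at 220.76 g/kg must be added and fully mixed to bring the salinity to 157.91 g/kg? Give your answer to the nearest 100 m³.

49800 m³

Salt balance: 36,100×71.14 + V×220.76 = (36,100+V)×157.91
2,568,154 + 220.76V = 5,700,551 + 157.91V
3,132,397 = 62.85V
V = 49,839.25 m³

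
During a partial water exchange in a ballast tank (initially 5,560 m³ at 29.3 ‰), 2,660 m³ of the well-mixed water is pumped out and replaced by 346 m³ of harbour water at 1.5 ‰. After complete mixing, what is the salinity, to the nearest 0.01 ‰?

26.34 ‰

Remaining after removal: 2,900 m³ at 29.3 ‰ (salt = 84,970)
After addition: salt = 84,970 + 346×1.5 = 85,489; volume = 3,246 m³
S = 85,489 / 3,246 = 26.3367 ‰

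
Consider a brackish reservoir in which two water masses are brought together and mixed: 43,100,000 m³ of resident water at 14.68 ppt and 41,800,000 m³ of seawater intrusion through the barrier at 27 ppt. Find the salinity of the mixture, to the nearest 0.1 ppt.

20.7 ppt

By conservation of dissolved salt,
salt = 43,100,000×14.68 + 41,800,000×27 = 632,708,000 + 1,128,600,000 = 1,761,308,000
volume = 43,100,000 + 41,800,000 = 84,900,000 m³
S = 1,761,308,000 / 84,900,000 = 20.746 ppt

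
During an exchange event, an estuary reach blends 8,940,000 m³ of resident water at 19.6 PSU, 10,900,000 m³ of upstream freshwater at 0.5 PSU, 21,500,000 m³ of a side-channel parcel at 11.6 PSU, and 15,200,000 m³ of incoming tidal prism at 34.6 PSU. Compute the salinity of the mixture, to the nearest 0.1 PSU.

16.9 PSU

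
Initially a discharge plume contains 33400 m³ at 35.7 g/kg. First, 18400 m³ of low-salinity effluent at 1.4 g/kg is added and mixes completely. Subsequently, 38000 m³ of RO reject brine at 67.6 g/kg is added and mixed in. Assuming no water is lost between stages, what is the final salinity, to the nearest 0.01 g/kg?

42.17 g/kg

Weighted by volume,
Initial salt = 33,400×35.7 = 1,192,380
After stage 1: salt = 1,192,380 + 18,400×1.4 = 1,218,140; volume = 51,800 m³; S = 23.516 g/kg
After stage 2: salt = 1,218,140 + 38,000×67.6 = 3,786,940; volume = 89,800 m³
S = 3,786,940 / 89,800 = 42.1708 g/kg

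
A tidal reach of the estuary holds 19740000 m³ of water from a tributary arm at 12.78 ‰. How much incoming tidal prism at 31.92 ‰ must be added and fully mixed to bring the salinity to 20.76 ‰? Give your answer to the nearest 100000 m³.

Salt balance: 19,740,000×12.78 + V×31.92 = (19,740,000+V)×20.76
252,277,200 + 31.92V = 409,802,400 + 20.76V
157,525,200 = 11.16V
V = 14,115,161.29 m³

14100000 m³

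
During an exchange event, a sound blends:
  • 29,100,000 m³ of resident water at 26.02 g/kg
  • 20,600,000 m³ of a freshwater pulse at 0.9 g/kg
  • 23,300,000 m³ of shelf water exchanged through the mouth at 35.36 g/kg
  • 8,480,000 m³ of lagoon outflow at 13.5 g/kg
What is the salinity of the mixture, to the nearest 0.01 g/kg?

21.04 g/kg

Conserving salt mass:
salt = 29,100,000×26.02 + 20,600,000×0.9 + 23,300,000×35.36 + 8,480,000×13.5 = 757,182,000 + 18,540,000 + 823,888,000 + 114,480,000 = 1,714,090,000
volume = 29,100,000 + 20,600,000 + 23,300,000 + 8,480,000 = 81,480,000 m³
S = 1,714,090,000 / 81,480,000 = 21.0369 g/kg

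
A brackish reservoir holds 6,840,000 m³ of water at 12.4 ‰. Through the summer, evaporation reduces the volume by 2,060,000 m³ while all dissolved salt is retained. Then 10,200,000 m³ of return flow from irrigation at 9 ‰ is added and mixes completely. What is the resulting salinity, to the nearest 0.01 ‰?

After evaporation: salt = 6,840,000×12.4 = 84,816,000; volume = 6,840,000 − 2,060,000 = 4,780,000 m³
After mixing: salt = 84,816,000 + 10,200,000×9 = 176,616,000; volume = 4,780,000 + 10,200,000 = 14,980,000 m³
S = 176,616,000 / 14,980,000 = 11.7901 ‰

11.79 ‰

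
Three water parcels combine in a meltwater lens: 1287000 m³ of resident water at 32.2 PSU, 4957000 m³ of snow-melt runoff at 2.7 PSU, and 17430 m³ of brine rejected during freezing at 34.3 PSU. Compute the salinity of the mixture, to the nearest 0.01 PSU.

8.85 PSU

By conservation of dissolved salt,
salt = 1,287,000×32.2 + 4,957,000×2.7 + 17,430×34.3 = 41,441,400 + 13,383,900 + 597,849 = 55,423,149
volume = 1,287,000 + 4,957,000 + 17,430 = 6,261,430 m³
S = 55,423,149 / 6,261,430 = 8.8515 PSU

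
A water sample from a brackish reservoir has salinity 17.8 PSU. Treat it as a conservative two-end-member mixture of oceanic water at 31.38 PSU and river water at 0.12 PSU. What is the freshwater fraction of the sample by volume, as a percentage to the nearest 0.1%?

Let f be the freshwater fraction. Salt balance per unit volume:
f×0.12 + (1−f)×31.38 = 17.8
f = (31.38 − 17.8) / (31.38 − 0.12) = 13.58/31.26 = 0.4344

43.4%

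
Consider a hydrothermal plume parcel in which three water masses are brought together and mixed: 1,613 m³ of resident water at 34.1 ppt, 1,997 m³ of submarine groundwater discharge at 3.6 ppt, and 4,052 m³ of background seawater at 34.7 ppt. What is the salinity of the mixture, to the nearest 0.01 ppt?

26.47 ppt

Mass of salt is conserved:
salt = 1,613×34.1 + 1,997×3.6 + 4,052×34.7 = 55,003.3 + 7,189.2 + 140,604.4 = 202,796.9
volume = 1,613 + 1,997 + 4,052 = 7,662 m³
S = 202,796.9 / 7,662 = 26.4679 ppt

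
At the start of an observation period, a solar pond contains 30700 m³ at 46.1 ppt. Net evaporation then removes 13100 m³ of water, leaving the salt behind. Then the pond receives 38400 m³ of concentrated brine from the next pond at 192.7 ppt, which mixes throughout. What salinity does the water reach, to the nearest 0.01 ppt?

157.41 ppt

After evaporation: salt = 30,700×46.1 = 1,415,270; volume = 30,700 − 13,100 = 17,600 m³
After mixing: salt = 1,415,270 + 38,400×192.7 = 8,814,950; volume = 17,600 + 38,400 = 56,000 m³
S = 8,814,950 / 56,000 = 157.4098 ppt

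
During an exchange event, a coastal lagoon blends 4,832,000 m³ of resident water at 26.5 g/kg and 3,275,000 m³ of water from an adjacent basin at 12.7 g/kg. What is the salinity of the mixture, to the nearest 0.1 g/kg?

By conservation of dissolved salt,
salt = 4,832,000×26.5 + 3,275,000×12.7 = 128,048,000 + 41,592,500 = 169,640,500
volume = 4,832,000 + 3,275,000 = 8,107,000 m³
S = 169,640,500 / 8,107,000 = 20.925 g/kg

20.9 g/kg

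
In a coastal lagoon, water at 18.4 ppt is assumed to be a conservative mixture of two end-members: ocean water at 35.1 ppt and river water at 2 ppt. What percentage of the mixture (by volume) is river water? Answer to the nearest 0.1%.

50.5%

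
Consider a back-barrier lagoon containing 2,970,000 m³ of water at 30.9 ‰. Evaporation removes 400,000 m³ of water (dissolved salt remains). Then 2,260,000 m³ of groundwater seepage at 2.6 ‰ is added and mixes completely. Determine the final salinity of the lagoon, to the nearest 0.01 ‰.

20.22 ‰

After evaporation: salt = 2,970,000×30.9 = 91,773,000; volume = 2,970,000 − 400,000 = 2,570,000 m³
After mixing: salt = 91,773,000 + 2,260,000×2.6 = 97,649,000; volume = 2,570,000 + 2,260,000 = 4,830,000 m³
S = 97,649,000 / 4,830,000 = 20.2172 ‰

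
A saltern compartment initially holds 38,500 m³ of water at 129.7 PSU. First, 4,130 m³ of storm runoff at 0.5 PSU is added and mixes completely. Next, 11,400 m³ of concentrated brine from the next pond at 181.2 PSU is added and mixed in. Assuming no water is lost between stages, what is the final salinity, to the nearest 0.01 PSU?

Conserving salt mass:
Initial salt = 38,500×129.7 = 4,993,450
After stage 1: salt = 4,993,450 + 4,130×0.5 = 4,995,515; volume = 42,630 m³; S = 117.183 PSU
After stage 2: salt = 4,995,515 + 11,400×181.2 = 7,061,195; volume = 54,030 m³
S = 7,061,195 / 54,030 = 130.6903 PSU

130.69 PSU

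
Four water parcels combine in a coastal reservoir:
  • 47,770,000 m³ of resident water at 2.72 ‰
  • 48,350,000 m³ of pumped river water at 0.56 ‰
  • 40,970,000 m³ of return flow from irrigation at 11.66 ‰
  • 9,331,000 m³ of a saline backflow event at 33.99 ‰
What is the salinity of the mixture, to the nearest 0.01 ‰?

Weighted by volume,
salt = 47,770,000×2.72 + 48,350,000×0.56 + 40,970,000×11.66 + 9,331,000×33.99 = 129,934,400 + 27,076,000 + 477,710,200 + 317,160,690 = 951,881,290
volume = 47,770,000 + 48,350,000 + 40,970,000 + 9,331,000 = 146,421,000 m³
S = 951,881,290 / 146,421,000 = 6.501 ‰

6.50 ‰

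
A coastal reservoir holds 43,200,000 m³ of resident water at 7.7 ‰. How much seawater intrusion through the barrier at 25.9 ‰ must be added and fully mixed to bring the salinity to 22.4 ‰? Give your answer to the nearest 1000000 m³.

181000000 m³

Salt balance: 43,200,000×7.7 + V×25.9 = (43,200,000+V)×22.4
332,640,000 + 25.9V = 967,680,000 + 22.4V
635,040,000 = 3.5V
V = 181,440,000 m³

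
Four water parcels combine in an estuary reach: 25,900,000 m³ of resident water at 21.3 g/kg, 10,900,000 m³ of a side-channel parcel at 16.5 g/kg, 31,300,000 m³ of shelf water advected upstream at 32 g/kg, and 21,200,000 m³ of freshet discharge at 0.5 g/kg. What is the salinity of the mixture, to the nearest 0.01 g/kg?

19.53 g/kg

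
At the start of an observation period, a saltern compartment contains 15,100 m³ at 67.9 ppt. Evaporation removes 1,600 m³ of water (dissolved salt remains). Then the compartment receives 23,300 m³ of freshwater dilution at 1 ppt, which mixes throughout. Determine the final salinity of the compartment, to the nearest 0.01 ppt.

28.49 ppt

After evaporation: salt = 15,100×67.9 = 1,025,290; volume = 15,100 − 1,600 = 13,500 m³
After mixing: salt = 1,025,290 + 23,300×1 = 1,048,590; volume = 13,500 + 23,300 = 36,800 m³
S = 1,048,590 / 36,800 = 28.4943 ppt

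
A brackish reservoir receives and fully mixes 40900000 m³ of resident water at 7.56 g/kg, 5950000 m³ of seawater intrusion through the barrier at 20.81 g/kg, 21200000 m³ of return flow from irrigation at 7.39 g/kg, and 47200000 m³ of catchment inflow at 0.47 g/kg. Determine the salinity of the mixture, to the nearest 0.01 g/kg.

Mass of salt is conserved:
salt = 40,900,000×7.56 + 5,950,000×20.81 + 21,200,000×7.39 + 47,200,000×0.47 = 309,204,000 + 123,819,500 + 156,668,000 + 22,184,000 = 611,875,500
volume = 40,900,000 + 5,950,000 + 21,200,000 + 47,200,000 = 115,250,000 m³
S = 611,875,500 / 115,250,000 = 5.3091 g/kg

5.31 g/kg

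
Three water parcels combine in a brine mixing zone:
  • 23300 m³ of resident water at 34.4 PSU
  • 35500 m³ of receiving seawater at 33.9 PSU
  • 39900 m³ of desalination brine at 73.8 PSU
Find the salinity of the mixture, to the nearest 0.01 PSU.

50.15 PSU

Weighted by volume,
salt = 23,300×34.4 + 35,500×33.9 + 39,900×73.8 = 801,520 + 1,203,450 + 2,944,620 = 4,949,590
volume = 23,300 + 35,500 + 39,900 = 98,700 m³
S = 4,949,590 / 98,700 = 50.1478 PSU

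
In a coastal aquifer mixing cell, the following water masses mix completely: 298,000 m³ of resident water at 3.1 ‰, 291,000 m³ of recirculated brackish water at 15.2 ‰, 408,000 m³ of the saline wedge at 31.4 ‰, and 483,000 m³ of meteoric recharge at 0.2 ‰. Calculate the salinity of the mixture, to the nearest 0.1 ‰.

Total salt / total volume:
salt = 298,000×3.1 + 291,000×15.2 + 408,000×31.4 + 483,000×0.2 = 923,800 + 4,423,200 + 12,811,200 + 96,600 = 18,254,800
volume = 298,000 + 291,000 + 408,000 + 483,000 = 1,480,000 m³
S = 18,254,800 / 1,480,000 = 12.334 ‰

12.3 ‰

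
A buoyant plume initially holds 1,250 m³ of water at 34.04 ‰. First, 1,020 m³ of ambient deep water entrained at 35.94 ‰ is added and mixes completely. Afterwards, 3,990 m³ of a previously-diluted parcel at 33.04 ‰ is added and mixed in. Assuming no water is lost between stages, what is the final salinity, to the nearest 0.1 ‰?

33.7 ‰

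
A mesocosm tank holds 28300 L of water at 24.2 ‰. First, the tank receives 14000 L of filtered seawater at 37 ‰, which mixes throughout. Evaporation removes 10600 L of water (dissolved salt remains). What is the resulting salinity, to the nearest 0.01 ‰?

After mixing: salt = 28,300×24.2 + 14,000×37 = 1,202,860; volume = 42,300 L
After evaporation: salt unchanged = 1,202,860; volume = 42,300 − 10,600 = 31,700 L
S = 1,202,860 / 31,700 = 37.9451 ‰

37.95 ‰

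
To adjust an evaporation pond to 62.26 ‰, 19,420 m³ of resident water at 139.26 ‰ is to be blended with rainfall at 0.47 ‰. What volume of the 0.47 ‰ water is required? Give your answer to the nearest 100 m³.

Salt balance: 19,420×139.26 + V×0.47 = (19,420+V)×62.26
2,704,429.2 + 0.47V = 1,209,089.2 + 62.26V
1,495,340 = 61.79V
V = 24,200.36 m³

24200 m³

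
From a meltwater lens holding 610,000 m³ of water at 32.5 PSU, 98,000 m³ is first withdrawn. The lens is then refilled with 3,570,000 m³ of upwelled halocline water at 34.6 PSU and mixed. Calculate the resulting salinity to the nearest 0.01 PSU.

34.34 PSU

Remaining after removal: 512,000 m³ at 32.5 PSU (salt = 16,640,000)
After addition: salt = 16,640,000 + 3,570,000×34.6 = 140,162,000; volume = 4,082,000 m³
S = 140,162,000 / 4,082,000 = 34.3366 PSU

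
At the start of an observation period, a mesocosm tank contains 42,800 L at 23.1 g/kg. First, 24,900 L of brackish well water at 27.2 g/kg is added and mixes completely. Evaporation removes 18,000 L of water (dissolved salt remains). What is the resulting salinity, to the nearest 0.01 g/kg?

After mixing: salt = 42,800×23.1 + 24,900×27.2 = 1,665,960; volume = 67,700 L
After evaporation: salt unchanged = 1,665,960; volume = 67,700 − 18,000 = 49,700 L
S = 1,665,960 / 49,700 = 33.5203 g/kg

33.52 g/kg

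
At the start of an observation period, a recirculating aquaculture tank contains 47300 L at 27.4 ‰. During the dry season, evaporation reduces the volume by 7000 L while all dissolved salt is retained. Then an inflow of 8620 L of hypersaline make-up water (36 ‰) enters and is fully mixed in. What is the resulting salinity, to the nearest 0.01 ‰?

After evaporation: salt = 47,300×27.4 = 1,296,020; volume = 47,300 − 7,000 = 40,300 L
After mixing: salt = 1,296,020 + 8,620×36 = 1,606,340; volume = 40,300 + 8,620 = 48,920 L
S = 1,606,340 / 48,920 = 32.8361 ‰

32.84 ‰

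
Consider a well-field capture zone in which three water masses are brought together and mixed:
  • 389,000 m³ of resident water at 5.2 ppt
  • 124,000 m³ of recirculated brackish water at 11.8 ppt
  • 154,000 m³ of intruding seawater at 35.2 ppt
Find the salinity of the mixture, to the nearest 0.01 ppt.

13.35 ppt

Mass of salt is conserved:
salt = 389,000×5.2 + 124,000×11.8 + 154,000×35.2 = 2,022,800 + 1,463,200 + 5,420,800 = 8,906,800
volume = 389,000 + 124,000 + 154,000 = 667,000 m³
S = 8,906,800 / 667,000 = 13.3535 ppt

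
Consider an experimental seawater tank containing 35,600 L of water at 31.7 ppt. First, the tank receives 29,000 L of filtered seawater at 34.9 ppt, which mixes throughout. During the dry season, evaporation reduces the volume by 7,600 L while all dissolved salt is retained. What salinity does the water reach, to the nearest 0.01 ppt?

After mixing: salt = 35,600×31.7 + 29,000×34.9 = 2,140,620; volume = 64,600 L
After evaporation: salt unchanged = 2,140,620; volume = 64,600 − 7,600 = 57,000 L
S = 2,140,620 / 57,000 = 37.5547 ppt

37.55 ppt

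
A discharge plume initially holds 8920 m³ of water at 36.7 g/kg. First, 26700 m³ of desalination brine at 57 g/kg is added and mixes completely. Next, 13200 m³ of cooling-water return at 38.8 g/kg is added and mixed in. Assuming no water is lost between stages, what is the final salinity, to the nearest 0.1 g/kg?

48.4 g/kg

Weighted by volume,
Initial salt = 8,920×36.7 = 327,364
After stage 1: salt = 327,364 + 26,700×57 = 1,849,264; volume = 35,620 m³; S = 51.916 g/kg
After stage 2: salt = 1,849,264 + 13,200×38.8 = 2,361,424; volume = 48,820 m³
S = 2,361,424 / 48,820 = 48.37 g/kg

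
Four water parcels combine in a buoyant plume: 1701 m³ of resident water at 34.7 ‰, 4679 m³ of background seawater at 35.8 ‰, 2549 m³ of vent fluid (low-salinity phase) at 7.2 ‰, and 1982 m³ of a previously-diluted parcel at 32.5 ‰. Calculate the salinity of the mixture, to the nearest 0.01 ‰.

By conservation of dissolved salt,
salt = 1,701×34.7 + 4,679×35.8 + 2,549×7.2 + 1,982×32.5 = 59,024.7 + 167,508.2 + 18,352.8 + 64,415 = 309,300.7
volume = 1,701 + 4,679 + 2,549 + 1,982 = 10,911 m³
S = 309,300.7 / 10,911 = 28.3476 ‰

28.35 ‰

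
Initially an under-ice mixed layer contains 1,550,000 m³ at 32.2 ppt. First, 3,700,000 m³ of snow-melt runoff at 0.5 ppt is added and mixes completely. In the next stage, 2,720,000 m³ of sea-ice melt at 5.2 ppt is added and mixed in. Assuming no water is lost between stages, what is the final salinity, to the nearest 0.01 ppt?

8.27 ppt

Salt balance:
Initial salt = 1,550,000×32.2 = 49,910,000
After stage 1: salt = 49,910,000 + 3,700,000×0.5 = 51,760,000; volume = 5,250,000 m³; S = 9.859 ppt
After stage 2: salt = 51,760,000 + 2,720,000×5.2 = 65,904,000; volume = 7,970,000 m³
S = 65,904,000 / 7,970,000 = 8.269 ppt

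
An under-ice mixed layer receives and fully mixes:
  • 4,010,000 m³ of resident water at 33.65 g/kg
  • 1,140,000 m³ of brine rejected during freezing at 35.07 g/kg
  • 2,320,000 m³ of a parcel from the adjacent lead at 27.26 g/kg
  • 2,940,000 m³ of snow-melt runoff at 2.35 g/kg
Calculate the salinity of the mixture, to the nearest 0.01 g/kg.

23.54 g/kg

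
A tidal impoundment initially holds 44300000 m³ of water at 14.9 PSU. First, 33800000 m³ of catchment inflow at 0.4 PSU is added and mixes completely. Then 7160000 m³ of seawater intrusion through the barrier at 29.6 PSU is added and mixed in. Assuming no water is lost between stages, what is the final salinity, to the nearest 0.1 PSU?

Conserving salt mass:
Initial salt = 44,300,000×14.9 = 660,070,000
After stage 1: salt = 660,070,000 + 33,800,000×0.4 = 673,590,000; volume = 78,100,000 m³; S = 8.625 PSU
After stage 2: salt = 673,590,000 + 7,160,000×29.6 = 885,526,000; volume = 85,260,000 m³
S = 885,526,000 / 85,260,000 = 10.3862 PSU

10.4 PSU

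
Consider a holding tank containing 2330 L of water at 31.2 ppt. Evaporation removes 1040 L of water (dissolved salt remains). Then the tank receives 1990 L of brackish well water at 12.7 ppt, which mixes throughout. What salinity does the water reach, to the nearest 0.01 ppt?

29.87 ppt

After evaporation: salt = 2,330×31.2 = 72,696; volume = 2,330 − 1,040 = 1,290 L
After mixing: salt = 72,696 + 1,990×12.7 = 97,969; volume = 1,290 + 1,990 = 3,280 L
S = 97,969 / 3,280 = 29.8686 ppt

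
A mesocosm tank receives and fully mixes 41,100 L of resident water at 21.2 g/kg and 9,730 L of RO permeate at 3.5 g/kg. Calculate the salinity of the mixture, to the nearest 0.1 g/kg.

17.8 g/kg

Total salt / total volume:
salt = 41,100×21.2 + 9,730×3.5 = 871,320 + 34,055 = 905,375
volume = 41,100 + 9,730 = 50,830 L
S = 905,375 / 50,830 = 17.812 g/kg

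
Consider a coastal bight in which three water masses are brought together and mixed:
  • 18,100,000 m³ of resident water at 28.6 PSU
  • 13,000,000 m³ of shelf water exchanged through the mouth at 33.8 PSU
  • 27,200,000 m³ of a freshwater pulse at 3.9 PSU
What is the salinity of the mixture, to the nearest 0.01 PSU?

Salt balance:
salt = 18,100,000×28.6 + 13,000,000×33.8 + 27,200,000×3.9 = 517,660,000 + 439,400,000 + 106,080,000 = 1,063,140,000
volume = 18,100,000 + 13,000,000 + 27,200,000 = 58,300,000 m³
S = 1,063,140,000 / 58,300,000 = 18.2357 PSU

18.24 PSU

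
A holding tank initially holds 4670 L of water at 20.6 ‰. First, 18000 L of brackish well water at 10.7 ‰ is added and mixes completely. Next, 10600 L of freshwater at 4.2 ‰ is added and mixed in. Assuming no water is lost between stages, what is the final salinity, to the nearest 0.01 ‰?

Salt balance:
Initial salt = 4,670×20.6 = 96,202
After stage 1: salt = 96,202 + 18,000×10.7 = 288,802; volume = 22,670 L; S = 12.739 ‰
After stage 2: salt = 288,802 + 10,600×4.2 = 333,322; volume = 33,270 L
S = 333,322 / 33,270 = 10.0187 ‰

10.02 ‰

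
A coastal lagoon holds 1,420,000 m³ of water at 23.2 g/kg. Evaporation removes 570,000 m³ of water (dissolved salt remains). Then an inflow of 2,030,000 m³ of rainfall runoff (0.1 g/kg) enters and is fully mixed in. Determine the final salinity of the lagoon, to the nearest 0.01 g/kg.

11.51 g/kg

After evaporation: salt = 1,420,000×23.2 = 32,944,000; volume = 1,420,000 − 570,000 = 850,000 m³
After mixing: salt = 32,944,000 + 2,030,000×0.1 = 33,147,000; volume = 850,000 + 2,030,000 = 2,880,000 m³
S = 33,147,000 / 2,880,000 = 11.5094 g/kg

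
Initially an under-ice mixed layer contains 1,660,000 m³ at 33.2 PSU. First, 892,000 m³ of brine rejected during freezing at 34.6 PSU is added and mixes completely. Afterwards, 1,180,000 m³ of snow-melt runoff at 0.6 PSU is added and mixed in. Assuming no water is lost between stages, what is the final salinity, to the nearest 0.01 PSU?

23.23 PSU

Salt balance:
Initial salt = 1,660,000×33.2 = 55,112,000
After stage 1: salt = 55,112,000 + 892,000×34.6 = 85,975,200; volume = 2,552,000 m³; S = 33.689 PSU
After stage 2: salt = 85,975,200 + 1,180,000×0.6 = 86,683,200; volume = 3,732,000 m³
S = 86,683,200 / 3,732,000 = 23.227 PSU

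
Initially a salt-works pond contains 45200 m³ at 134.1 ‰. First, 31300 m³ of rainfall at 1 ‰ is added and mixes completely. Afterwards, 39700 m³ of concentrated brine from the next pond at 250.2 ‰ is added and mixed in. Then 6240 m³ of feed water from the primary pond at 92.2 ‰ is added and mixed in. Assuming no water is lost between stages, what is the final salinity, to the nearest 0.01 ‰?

135.58 ‰

Weighted by volume,
Initial salt = 45,200×134.1 = 6,061,320
After stage 1: salt = 6,061,320 + 31,300×1 = 6,092,620; volume = 76,500 m³; S = 79.642 ‰
After stage 2: salt = 6,092,620 + 39,700×250.2 = 16,025,560; volume = 116,200 m³; S = 137.914 ‰
After stage 3: salt = 16,025,560 + 6,240×92.2 = 16,600,888; volume = 122,440 m³
S = 16,600,888 / 122,440 = 135.5839 ‰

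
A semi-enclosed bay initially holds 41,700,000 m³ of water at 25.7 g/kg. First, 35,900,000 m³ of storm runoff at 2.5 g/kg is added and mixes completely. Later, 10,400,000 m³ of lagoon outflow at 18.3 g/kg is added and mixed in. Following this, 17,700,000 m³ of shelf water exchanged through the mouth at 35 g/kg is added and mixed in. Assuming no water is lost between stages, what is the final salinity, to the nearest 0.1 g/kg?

Weighted by volume,
Initial salt = 41,700,000×25.7 = 1,071,690,000
After stage 1: salt = 1,071,690,000 + 35,900,000×2.5 = 1,161,440,000; volume = 77,600,000 m³; S = 14.967 g/kg
After stage 2: salt = 1,161,440,000 + 10,400,000×18.3 = 1,351,760,000; volume = 88,000,000 m³; S = 15.361 g/kg
After stage 3: salt = 1,351,760,000 + 17,700,000×35 = 1,971,260,000; volume = 105,700,000 m³
S = 1,971,260,000 / 105,700,000 = 18.6496 g/kg

18.6 g/kg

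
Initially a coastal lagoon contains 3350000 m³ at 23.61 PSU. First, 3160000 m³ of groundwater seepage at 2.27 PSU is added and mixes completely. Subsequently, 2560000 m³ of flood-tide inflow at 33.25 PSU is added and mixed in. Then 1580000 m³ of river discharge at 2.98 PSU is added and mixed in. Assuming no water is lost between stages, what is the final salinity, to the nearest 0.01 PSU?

16.53 PSU

Conserving salt mass:
Initial salt = 3,350,000×23.61 = 79,093,500
After stage 1: salt = 79,093,500 + 3,160,000×2.27 = 86,266,700; volume = 6,510,000 m³; S = 13.251 PSU
After stage 2: salt = 86,266,700 + 2,560,000×33.25 = 171,386,700; volume = 9,070,000 m³; S = 18.896 PSU
After stage 3: salt = 171,386,700 + 1,580,000×2.98 = 176,095,100; volume = 10,650,000 m³
S = 176,095,100 / 10,650,000 = 16.5348 PSU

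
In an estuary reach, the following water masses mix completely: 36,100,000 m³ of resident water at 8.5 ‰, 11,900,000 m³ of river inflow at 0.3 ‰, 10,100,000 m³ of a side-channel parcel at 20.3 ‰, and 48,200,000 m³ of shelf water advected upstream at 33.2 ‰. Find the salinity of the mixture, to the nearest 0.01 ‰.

Weighted by volume,
salt = 36,100,000×8.5 + 11,900,000×0.3 + 10,100,000×20.3 + 48,200,000×33.2 = 306,850,000 + 3,570,000 + 205,030,000 + 1,600,240,000 = 2,115,690,000
volume = 36,100,000 + 11,900,000 + 10,100,000 + 48,200,000 = 106,300,000 m³
S = 2,115,690,000 / 106,300,000 = 19.903 ‰

19.90 ‰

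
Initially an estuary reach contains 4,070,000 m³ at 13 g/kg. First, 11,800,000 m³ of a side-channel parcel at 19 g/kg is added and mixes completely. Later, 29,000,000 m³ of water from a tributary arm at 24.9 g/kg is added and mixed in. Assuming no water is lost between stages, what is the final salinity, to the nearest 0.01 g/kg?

Salt balance:
Initial salt = 4,070,000×13 = 52,910,000
After stage 1: salt = 52,910,000 + 11,800,000×19 = 277,110,000; volume = 15,870,000 m³; S = 17.461 g/kg
After stage 2: salt = 277,110,000 + 29,000,000×24.9 = 999,210,000; volume = 44,870,000 m³
S = 999,210,000 / 44,870,000 = 22.269 g/kg

22.27 g/kg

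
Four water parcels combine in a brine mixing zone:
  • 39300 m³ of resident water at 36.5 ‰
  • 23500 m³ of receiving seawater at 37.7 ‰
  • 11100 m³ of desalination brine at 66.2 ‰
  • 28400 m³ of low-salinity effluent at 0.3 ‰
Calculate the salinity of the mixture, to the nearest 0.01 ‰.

29.95 ‰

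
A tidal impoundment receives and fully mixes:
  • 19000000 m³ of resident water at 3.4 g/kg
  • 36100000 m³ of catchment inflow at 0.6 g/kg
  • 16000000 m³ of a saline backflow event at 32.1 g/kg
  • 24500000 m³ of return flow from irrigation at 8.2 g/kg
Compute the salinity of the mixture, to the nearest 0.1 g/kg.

8.4 g/kg

By conservation of dissolved salt,
salt = 19,000,000×3.4 + 36,100,000×0.6 + 16,000,000×32.1 + 24,500,000×8.2 = 64,600,000 + 21,660,000 + 513,600,000 + 200,900,000 = 800,760,000
volume = 19,000,000 + 36,100,000 + 16,000,000 + 24,500,000 = 95,600,000 m³
S = 800,760,000 / 95,600,000 = 8.376 g/kg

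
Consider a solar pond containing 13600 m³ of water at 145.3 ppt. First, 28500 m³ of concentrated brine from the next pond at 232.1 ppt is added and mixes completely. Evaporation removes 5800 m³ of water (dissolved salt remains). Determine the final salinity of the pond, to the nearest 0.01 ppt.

236.66 ppt

After mixing: salt = 13,600×145.3 + 28,500×232.1 = 8,590,930; volume = 42,100 m³
After evaporation: salt unchanged = 8,590,930; volume = 42,100 − 5,800 = 36,300 m³
S = 8,590,930 / 36,300 = 236.6647 ppt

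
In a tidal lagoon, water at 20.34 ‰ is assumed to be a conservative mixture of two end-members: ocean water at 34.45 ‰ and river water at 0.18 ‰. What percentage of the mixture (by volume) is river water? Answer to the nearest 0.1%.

Let f be the freshwater fraction. Salt balance per unit volume:
f×0.18 + (1−f)×34.45 = 20.34
f = (34.45 − 20.34) / (34.45 − 0.18) = 14.11/34.27 = 0.4117

41.2%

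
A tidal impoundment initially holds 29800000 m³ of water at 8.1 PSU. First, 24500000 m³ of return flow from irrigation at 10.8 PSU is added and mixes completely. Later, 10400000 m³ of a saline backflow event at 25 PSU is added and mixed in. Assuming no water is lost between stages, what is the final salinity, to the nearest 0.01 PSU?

Total salt / total volume:
Initial salt = 29,800,000×8.1 = 241,380,000
After stage 1: salt = 241,380,000 + 24,500,000×10.8 = 505,980,000; volume = 54,300,000 m³; S = 9.318 PSU
After stage 2: salt = 505,980,000 + 10,400,000×25 = 765,980,000; volume = 64,700,000 m³
S = 765,980,000 / 64,700,000 = 11.8389 PSU

11.84 PSU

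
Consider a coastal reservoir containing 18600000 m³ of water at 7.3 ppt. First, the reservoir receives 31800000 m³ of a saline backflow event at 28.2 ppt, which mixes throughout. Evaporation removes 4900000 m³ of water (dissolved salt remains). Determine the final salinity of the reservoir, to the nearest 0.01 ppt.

After mixing: salt = 18,600,000×7.3 + 31,800,000×28.2 = 1,032,540,000; volume = 50,400,000 m³
After evaporation: salt unchanged = 1,032,540,000; volume = 50,400,000 − 4,900,000 = 45,500,000 m³
S = 1,032,540,000 / 45,500,000 = 22.6932 ppt

22.69 ppt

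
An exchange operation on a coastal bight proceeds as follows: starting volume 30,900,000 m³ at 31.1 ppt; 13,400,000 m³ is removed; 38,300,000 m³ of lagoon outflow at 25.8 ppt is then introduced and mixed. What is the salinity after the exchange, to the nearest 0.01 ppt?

Remaining after removal: 17,500,000 m³ at 31.1 ppt (salt = 544,250,000)
After addition: salt = 544,250,000 + 38,300,000×25.8 = 1,532,390,000; volume = 55,800,000 m³
S = 1,532,390,000 / 55,800,000 = 27.4622 ppt

27.46 ppt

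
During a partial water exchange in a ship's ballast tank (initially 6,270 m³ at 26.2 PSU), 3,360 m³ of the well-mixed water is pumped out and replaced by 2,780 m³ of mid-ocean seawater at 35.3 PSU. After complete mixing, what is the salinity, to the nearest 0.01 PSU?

Remaining after removal: 2,910 m³ at 26.2 PSU (salt = 76,242)
After addition: salt = 76,242 + 2,780×35.3 = 174,376; volume = 5,690 m³
S = 174,376 / 5,690 = 30.646 PSU

30.65 PSU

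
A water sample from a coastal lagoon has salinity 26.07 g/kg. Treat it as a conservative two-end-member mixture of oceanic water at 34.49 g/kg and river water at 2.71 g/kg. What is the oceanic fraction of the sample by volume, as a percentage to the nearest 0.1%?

73.5%

Let g be the oceanic fraction. Salt balance per unit volume:
g×34.49 + (1−g)×2.71 = 26.07
g = (26.07 − 2.71) / (34.49 − 2.71) = 23.36/31.78 = 0.7351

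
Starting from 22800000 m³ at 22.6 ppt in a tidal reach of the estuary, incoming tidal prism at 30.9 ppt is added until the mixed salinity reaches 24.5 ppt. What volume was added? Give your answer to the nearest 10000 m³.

6770000 m³

Salt balance: 22,800,000×22.6 + V×30.9 = (22,800,000+V)×24.5
515,280,000 + 30.9V = 558,600,000 + 24.5V
43,320,000 = 6.4V
V = 6,768,750 m³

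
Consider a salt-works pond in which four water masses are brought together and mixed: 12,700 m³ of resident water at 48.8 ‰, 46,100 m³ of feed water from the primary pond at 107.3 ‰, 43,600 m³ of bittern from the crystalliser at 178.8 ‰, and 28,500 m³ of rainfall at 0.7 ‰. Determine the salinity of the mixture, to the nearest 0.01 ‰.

102.23 ‰

Weighted by volume,
salt = 12,700×48.8 + 46,100×107.3 + 43,600×178.8 + 28,500×0.7 = 619,760 + 4,946,530 + 7,795,680 + 19,950 = 13,381,920
volume = 12,700 + 46,100 + 43,600 + 28,500 = 130,900 m³
S = 13,381,920 / 130,900 = 102.2301 ‰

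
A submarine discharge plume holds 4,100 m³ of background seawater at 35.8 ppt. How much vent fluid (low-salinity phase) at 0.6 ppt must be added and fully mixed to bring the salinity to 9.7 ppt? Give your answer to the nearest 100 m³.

Salt balance: 4,100×35.8 + V×0.6 = (4,100+V)×9.7
146,780 + 0.6V = 39,770 + 9.7V
107,010 = 9.1V
V = 11,759.34 m³

11800 m³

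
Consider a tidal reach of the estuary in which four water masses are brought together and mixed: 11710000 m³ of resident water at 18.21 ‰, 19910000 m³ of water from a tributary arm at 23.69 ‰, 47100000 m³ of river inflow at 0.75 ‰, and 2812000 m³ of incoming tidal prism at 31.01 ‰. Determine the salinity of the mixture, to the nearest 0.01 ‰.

9.90 ‰

Salt balance:
salt = 11,710,000×18.21 + 19,910,000×23.69 + 47,100,000×0.75 + 2,812,000×31.01 = 213,239,100 + 471,667,900 + 35,325,000 + 87,200,120 = 807,432,120
volume = 11,710,000 + 19,910,000 + 47,100,000 + 2,812,000 = 81,532,000 m³
S = 807,432,120 / 81,532,000 = 9.9033 ‰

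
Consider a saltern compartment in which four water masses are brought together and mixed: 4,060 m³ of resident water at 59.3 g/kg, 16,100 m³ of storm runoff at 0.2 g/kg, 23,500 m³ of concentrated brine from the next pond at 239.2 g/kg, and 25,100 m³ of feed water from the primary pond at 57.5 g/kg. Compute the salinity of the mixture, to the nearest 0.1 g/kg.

Conserving salt mass:
salt = 4,060×59.3 + 16,100×0.2 + 23,500×239.2 + 25,100×57.5 = 240,758 + 3,220 + 5,621,200 + 1,443,250 = 7,308,428
volume = 4,060 + 16,100 + 23,500 + 25,100 = 68,760 m³
S = 7,308,428 / 68,760 = 106.289 g/kg

106.3 g/kg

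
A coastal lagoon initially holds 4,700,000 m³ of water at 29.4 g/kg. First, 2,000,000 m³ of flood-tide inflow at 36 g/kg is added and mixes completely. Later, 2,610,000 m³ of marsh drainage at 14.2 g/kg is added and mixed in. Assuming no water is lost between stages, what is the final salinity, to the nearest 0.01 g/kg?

26.56 g/kg

By conservation of dissolved salt,
Initial salt = 4,700,000×29.4 = 138,180,000
After stage 1: salt = 138,180,000 + 2,000,000×36 = 210,180,000; volume = 6,700,000 m³; S = 31.37 g/kg
After stage 2: salt = 210,180,000 + 2,610,000×14.2 = 247,242,000; volume = 9,310,000 m³
S = 247,242,000 / 9,310,000 = 26.5566 g/kg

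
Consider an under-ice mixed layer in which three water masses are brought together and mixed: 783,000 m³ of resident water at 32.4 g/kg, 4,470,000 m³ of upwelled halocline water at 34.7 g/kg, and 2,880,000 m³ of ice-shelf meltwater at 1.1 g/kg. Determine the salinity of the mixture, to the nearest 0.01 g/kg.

22.58 g/kg

Total salt / total volume:
salt = 783,000×32.4 + 4,470,000×34.7 + 2,880,000×1.1 = 25,369,200 + 155,109,000 + 3,168,000 = 183,646,200
volume = 783,000 + 4,470,000 + 2,880,000 = 8,133,000 m³
S = 183,646,200 / 8,133,000 = 22.5804 g/kg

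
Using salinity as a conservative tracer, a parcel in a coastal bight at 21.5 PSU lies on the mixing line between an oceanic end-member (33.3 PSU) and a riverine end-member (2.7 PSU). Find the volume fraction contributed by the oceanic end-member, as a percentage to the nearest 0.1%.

61.4%

Let g be the oceanic fraction. Salt balance per unit volume:
g×33.3 + (1−g)×2.7 = 21.5
g = (21.5 − 2.7) / (33.3 − 2.7) = 18.8/30.6 = 0.6144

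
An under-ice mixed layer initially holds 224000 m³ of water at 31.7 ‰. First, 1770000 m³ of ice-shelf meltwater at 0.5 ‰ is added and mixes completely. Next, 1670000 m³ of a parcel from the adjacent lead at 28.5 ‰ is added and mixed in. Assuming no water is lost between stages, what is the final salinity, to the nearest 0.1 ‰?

15.2 ‰

Weighted by volume,
Initial salt = 224,000×31.7 = 7,100,800
After stage 1: salt = 7,100,800 + 1,770,000×0.5 = 7,985,800; volume = 1,994,000 m³; S = 4.005 ‰
After stage 2: salt = 7,985,800 + 1,670,000×28.5 = 55,580,800; volume = 3,664,000 m³
S = 55,580,800 / 3,664,000 = 15.1694 ‰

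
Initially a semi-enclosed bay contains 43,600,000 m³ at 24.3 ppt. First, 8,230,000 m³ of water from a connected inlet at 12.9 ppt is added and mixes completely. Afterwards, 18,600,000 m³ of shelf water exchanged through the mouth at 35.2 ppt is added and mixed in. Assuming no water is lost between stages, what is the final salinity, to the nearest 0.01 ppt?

By conservation of dissolved salt,
Initial salt = 43,600,000×24.3 = 1,059,480,000
After stage 1: salt = 1,059,480,000 + 8,230,000×12.9 = 1,165,647,000; volume = 51,830,000 m³; S = 22.49 ppt
After stage 2: salt = 1,165,647,000 + 18,600,000×35.2 = 1,820,367,000; volume = 70,430,000 m³
S = 1,820,367,000 / 70,430,000 = 25.8465 ppt

25.85 ppt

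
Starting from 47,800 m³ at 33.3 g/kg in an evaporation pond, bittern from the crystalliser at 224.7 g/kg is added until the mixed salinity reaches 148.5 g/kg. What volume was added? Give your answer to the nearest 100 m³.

72300 m³

Salt balance: 47,800×33.3 + V×224.7 = (47,800+V)×148.5
1,591,740 + 224.7V = 7,098,300 + 148.5V
5,506,560 = 76.2V
V = 72,264.57 m³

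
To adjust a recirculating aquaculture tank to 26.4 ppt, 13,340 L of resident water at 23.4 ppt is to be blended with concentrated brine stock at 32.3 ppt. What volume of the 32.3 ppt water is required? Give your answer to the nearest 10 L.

Salt balance: 13,340×23.4 + V×32.3 = (13,340+V)×26.4
312,156 + 32.3V = 352,176 + 26.4V
40,020 = 5.9V
V = 6,783.05 L

6780 L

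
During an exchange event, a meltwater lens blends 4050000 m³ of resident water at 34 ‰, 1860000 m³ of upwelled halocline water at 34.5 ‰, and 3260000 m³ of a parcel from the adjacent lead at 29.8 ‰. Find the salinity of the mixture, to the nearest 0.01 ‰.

Mass of salt is conserved:
salt = 4,050,000×34 + 1,860,000×34.5 + 3,260,000×29.8 = 137,700,000 + 64,170,000 + 97,148,000 = 299,018,000
volume = 4,050,000 + 1,860,000 + 3,260,000 = 9,170,000 m³
S = 299,018,000 / 9,170,000 = 32.6083 ‰

32.61 ‰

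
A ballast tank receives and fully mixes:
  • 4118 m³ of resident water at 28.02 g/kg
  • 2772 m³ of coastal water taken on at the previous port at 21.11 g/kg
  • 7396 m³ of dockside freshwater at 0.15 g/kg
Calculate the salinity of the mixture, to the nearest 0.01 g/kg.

Weighted by volume,
salt = 4,118×28.02 + 2,772×21.11 + 7,396×0.15 = 115,386.36 + 58,516.92 + 1,109.4 = 175,012.68
volume = 4,118 + 2,772 + 7,396 = 14,286 m³
S = 175,012.68 / 14,286 = 12.2506 g/kg

12.25 g/kg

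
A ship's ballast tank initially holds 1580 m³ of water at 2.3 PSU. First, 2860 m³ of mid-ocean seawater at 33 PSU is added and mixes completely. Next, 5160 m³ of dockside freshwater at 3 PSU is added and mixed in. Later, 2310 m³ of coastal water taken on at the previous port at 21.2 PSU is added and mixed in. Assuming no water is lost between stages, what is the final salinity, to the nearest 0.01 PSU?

Salt balance:
Initial salt = 1,580×2.3 = 3,634
After stage 1: salt = 3,634 + 2,860×33 = 98,014; volume = 4,440 m³; S = 22.075 PSU
After stage 2: salt = 98,014 + 5,160×3 = 113,494; volume = 9,600 m³; S = 11.822 PSU
After stage 3: salt = 113,494 + 2,310×21.2 = 162,466; volume = 11,910 m³
S = 162,466 / 11,910 = 13.6411 PSU

13.64 PSU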